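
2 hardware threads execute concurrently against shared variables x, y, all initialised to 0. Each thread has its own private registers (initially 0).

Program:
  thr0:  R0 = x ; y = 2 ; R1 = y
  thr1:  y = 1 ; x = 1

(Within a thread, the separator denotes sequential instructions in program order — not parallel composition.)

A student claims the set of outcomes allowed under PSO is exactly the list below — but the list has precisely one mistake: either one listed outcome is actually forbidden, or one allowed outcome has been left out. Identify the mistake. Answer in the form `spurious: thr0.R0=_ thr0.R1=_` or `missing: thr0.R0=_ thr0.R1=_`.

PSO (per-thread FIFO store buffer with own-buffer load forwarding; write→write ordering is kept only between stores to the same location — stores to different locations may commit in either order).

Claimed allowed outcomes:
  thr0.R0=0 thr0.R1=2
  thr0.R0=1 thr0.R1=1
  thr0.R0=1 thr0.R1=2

outcome vector order: (thr0.R0,thr0.R1)
under PSO → (0,1), (0,2), (1,1), (1,2)
PSO∖claimed = {(0,1)}

missing: thr0.R0=0 thr0.R1=1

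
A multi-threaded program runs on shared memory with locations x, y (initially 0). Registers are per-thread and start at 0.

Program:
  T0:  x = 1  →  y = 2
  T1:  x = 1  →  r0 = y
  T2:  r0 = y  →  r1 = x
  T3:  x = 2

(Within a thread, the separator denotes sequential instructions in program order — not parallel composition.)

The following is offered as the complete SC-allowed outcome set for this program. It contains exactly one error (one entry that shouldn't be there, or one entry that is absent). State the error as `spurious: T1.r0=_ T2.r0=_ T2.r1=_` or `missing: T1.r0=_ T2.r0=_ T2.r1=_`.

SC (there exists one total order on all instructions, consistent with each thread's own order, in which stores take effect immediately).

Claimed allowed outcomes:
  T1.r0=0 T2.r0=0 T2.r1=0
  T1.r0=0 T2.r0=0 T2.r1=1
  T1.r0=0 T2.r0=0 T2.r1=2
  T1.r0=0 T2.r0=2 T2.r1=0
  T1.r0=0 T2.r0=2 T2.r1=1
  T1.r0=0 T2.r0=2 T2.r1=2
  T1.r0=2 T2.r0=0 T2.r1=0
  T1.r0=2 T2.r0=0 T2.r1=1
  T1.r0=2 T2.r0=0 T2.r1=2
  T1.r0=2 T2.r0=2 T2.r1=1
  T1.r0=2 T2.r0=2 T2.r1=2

outcome vector order: (T1.r0,T2.r0,T2.r1)
SC (10): (0,0,0) (0,0,1) (0,0,2) (0,2,1) (0,2,2) (2,0,0) (2,0,1) (2,0,2) (2,2,1) (2,2,2)
claimed∖SC = {(0,2,0)}

spurious: T1.r0=0 T2.r0=2 T2.r1=0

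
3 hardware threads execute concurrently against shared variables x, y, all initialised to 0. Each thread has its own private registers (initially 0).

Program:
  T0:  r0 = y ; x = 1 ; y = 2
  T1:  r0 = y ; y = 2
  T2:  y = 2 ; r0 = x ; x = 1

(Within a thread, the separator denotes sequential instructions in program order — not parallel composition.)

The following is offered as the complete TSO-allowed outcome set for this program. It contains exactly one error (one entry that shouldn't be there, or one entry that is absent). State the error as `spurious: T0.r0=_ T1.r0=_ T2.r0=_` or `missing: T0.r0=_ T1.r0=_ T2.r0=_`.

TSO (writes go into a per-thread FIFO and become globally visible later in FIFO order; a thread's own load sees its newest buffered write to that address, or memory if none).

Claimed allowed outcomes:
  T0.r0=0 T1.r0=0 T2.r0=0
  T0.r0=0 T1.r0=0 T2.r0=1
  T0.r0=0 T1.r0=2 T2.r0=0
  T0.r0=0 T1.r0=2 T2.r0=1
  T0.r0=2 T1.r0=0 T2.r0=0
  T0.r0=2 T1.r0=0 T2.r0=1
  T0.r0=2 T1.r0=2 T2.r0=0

missing: T0.r0=2 T1.r0=2 T2.r0=1

outcome vector order: (T0.r0,T1.r0,T2.r0)
under TSO → 000; 001; 020; 021; 200; 201; 220; 221
TSO∖claimed = {221}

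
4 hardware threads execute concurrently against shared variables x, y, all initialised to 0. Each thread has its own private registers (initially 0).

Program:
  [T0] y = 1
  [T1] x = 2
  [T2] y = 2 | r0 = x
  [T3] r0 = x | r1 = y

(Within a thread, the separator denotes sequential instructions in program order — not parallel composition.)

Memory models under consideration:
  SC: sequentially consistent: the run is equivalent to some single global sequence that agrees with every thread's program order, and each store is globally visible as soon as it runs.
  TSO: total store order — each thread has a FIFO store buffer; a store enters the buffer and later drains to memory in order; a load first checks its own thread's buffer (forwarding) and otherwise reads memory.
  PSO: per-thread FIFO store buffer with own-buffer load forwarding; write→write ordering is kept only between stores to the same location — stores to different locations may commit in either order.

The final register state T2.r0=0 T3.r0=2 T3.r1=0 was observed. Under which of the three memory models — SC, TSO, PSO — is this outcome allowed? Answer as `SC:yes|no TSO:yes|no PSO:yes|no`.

outcome vector order: (T2.r0,T3.r0,T3.r1)
SC (11): 0/0/0, 0/0/1, 0/0/2, 0/2/1, 0/2/2, 2/0/0, 2/0/1, 2/0/2, 2/2/0, 2/2/1, 2/2/2
TSO (12): 0/0/0, 0/0/1, 0/0/2, 0/2/0, 0/2/1, 0/2/2, 2/0/0, 2/0/1, 2/0/2, 2/2/0, 2/2/1, 2/2/2
PSO (12): 0/0/0, 0/0/1, 0/0/2, 0/2/0, 0/2/1, 0/2/2, 2/0/0, 2/0/1, 2/0/2, 2/2/0, 2/2/1, 2/2/2
target 0/2/0 ∈ {TSO,PSO}

SC:no TSO:yes PSO:yes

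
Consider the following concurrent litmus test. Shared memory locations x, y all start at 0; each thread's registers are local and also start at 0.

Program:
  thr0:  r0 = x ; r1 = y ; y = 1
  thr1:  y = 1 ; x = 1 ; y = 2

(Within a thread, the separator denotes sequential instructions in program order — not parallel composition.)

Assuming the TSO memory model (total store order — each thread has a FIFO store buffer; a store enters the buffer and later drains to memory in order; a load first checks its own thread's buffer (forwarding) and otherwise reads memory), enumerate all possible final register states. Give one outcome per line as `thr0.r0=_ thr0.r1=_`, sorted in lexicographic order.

outcome vector order: (thr0.r0,thr0.r1)
|TSO outcomes| = 5

thr0.r0=0 thr0.r1=0
thr0.r0=0 thr0.r1=1
thr0.r0=0 thr0.r1=2
thr0.r0=1 thr0.r1=1
thr0.r0=1 thr0.r1=2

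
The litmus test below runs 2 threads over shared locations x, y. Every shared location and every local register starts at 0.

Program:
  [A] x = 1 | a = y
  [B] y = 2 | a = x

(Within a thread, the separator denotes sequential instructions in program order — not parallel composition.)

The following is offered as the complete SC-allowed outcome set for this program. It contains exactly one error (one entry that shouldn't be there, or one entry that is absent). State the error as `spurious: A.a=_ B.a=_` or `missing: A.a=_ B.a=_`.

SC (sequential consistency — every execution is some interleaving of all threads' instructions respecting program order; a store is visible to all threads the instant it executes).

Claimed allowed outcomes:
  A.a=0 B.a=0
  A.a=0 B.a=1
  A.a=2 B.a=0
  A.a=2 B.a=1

outcome vector order: (A.a,B.a)
SC: 3 outcomes — {(0,1) (2,0) (2,1)}
claimed∖SC = {(0,0)}

spurious: A.a=0 B.a=0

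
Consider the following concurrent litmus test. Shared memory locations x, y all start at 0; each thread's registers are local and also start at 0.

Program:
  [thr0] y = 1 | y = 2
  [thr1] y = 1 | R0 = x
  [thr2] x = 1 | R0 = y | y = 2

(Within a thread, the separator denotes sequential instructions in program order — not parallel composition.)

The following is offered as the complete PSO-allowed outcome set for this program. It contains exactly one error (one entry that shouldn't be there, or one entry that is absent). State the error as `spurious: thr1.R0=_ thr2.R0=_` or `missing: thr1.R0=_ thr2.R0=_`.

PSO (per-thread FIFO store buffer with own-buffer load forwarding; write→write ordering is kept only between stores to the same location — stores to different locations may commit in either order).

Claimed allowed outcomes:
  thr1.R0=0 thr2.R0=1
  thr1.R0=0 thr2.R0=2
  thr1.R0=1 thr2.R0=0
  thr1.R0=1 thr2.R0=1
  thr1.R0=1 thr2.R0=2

missing: thr1.R0=0 thr2.R0=0

outcome vector order: (thr1.R0,thr2.R0)
PSO: 6 outcomes — {0/0, 0/1, 0/2, 1/0, 1/1, 1/2}
PSO∖claimed = {0/0}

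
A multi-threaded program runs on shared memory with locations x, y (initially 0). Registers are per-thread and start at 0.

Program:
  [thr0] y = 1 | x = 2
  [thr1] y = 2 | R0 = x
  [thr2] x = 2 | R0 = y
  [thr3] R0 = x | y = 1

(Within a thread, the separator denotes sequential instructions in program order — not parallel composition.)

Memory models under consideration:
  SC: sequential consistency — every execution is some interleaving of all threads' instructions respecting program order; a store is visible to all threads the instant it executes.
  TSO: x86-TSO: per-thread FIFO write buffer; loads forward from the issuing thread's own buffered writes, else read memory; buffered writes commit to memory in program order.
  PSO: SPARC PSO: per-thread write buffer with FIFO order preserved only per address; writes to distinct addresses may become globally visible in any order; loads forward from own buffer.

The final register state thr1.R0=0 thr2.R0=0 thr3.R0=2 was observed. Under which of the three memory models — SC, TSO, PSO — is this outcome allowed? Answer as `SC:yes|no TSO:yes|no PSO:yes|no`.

outcome vector order: (thr1.R0,thr2.R0,thr3.R0)
SC: 10 outcomes — {<0 1 0>; <0 1 2>; <0 2 0>; <0 2 2>; <2 0 0>; <2 0 2>; <2 1 0>; <2 1 2>; <2 2 0>; <2 2 2>}
TSO: 12 outcomes — {<0 0 0>; <0 0 2>; <0 1 0>; <0 1 2>; <0 2 0>; <0 2 2>; <2 0 0>; <2 0 2>; <2 1 0>; <2 1 2>; <2 2 0>; <2 2 2>}
PSO: 12 outcomes — {<0 0 0>; <0 0 2>; <0 1 0>; <0 1 2>; <0 2 0>; <0 2 2>; <2 0 0>; <2 0 2>; <2 1 0>; <2 1 2>; <2 2 0>; <2 2 2>}
target <0 0 2> ∈ {TSO,PSO}

SC:no TSO:yes PSO:yes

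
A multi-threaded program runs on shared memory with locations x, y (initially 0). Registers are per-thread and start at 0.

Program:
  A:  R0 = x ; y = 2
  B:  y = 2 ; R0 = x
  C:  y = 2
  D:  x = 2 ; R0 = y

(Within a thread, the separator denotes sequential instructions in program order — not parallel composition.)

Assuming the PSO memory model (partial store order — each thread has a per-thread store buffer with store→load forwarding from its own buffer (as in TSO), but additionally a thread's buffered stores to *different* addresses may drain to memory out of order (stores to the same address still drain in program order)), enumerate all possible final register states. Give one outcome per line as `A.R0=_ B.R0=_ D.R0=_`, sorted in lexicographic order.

A.R0=0 B.R0=0 D.R0=0
A.R0=0 B.R0=0 D.R0=2
A.R0=0 B.R0=2 D.R0=0
A.R0=0 B.R0=2 D.R0=2
A.R0=2 B.R0=0 D.R0=0
A.R0=2 B.R0=0 D.R0=2
A.R0=2 B.R0=2 D.R0=0
A.R0=2 B.R0=2 D.R0=2

outcome vector order: (A.R0,B.R0,D.R0)
|PSO outcomes| = 8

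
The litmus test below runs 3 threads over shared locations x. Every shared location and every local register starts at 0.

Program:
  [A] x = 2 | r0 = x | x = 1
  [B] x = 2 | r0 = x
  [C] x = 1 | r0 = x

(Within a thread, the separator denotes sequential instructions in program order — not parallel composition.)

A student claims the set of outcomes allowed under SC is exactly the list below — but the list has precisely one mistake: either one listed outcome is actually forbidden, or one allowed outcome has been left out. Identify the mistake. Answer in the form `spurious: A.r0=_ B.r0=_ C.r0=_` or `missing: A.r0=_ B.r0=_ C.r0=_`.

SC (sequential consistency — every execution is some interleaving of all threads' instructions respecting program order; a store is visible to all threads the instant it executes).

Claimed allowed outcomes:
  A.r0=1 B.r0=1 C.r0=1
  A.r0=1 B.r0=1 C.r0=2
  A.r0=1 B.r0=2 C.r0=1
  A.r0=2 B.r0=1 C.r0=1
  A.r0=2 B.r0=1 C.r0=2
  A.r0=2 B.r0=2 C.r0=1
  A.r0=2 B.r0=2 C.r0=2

missing: A.r0=1 B.r0=2 C.r0=2

outcome vector order: (A.r0,B.r0,C.r0)
[SC] allowed = {(1,1,1), (1,1,2), (1,2,1), (1,2,2), (2,1,1), (2,1,2), (2,2,1), (2,2,2)}
SC∖claimed = {(1,2,2)}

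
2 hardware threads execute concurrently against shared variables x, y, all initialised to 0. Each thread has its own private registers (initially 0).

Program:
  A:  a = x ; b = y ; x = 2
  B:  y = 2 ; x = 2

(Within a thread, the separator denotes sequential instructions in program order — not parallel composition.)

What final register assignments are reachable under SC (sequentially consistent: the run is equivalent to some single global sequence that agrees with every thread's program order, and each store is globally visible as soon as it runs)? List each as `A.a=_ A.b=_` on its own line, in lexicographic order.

A.a=0 A.b=0
A.a=0 A.b=2
A.a=2 A.b=2

outcome vector order: (A.a,A.b)
|SC outcomes| = 3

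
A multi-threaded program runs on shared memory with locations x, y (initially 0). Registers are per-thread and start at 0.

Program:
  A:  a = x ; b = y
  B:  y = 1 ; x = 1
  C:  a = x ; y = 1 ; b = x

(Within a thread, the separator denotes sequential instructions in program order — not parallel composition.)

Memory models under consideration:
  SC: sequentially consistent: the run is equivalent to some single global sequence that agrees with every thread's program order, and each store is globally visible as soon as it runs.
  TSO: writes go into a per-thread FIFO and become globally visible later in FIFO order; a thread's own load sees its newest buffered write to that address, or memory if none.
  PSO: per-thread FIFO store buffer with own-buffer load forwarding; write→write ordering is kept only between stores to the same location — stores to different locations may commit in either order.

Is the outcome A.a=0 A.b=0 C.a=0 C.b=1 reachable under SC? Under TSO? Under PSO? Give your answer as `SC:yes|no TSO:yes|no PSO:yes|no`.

SC:yes TSO:yes PSO:yes

outcome vector order: (A.a,A.b,C.a,C.b)
under SC → 0/0/0/0, 0/0/0/1, 0/0/1/1, 0/1/0/0, 0/1/0/1, 0/1/1/1, 1/1/0/0, 1/1/0/1, 1/1/1/1
under TSO → 0/0/0/0, 0/0/0/1, 0/0/1/1, 0/1/0/0, 0/1/0/1, 0/1/1/1, 1/1/0/0, 1/1/0/1, 1/1/1/1
under PSO → 0/0/0/0, 0/0/0/1, 0/0/1/1, 0/1/0/0, 0/1/0/1, 0/1/1/1, 1/0/0/0, 1/0/0/1, 1/0/1/1, 1/1/0/0, 1/1/0/1, 1/1/1/1
target 0/0/0/1 ∈ {SC,TSO,PSO}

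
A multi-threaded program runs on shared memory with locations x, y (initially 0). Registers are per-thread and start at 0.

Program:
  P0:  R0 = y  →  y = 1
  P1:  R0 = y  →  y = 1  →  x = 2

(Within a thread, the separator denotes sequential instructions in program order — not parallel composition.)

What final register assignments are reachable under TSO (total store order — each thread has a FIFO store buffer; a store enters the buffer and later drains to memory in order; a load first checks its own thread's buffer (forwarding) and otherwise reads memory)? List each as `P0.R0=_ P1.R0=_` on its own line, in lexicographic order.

outcome vector order: (P0.R0,P1.R0)
|TSO outcomes| = 3

P0.R0=0 P1.R0=0
P0.R0=0 P1.R0=1
P0.R0=1 P1.R0=0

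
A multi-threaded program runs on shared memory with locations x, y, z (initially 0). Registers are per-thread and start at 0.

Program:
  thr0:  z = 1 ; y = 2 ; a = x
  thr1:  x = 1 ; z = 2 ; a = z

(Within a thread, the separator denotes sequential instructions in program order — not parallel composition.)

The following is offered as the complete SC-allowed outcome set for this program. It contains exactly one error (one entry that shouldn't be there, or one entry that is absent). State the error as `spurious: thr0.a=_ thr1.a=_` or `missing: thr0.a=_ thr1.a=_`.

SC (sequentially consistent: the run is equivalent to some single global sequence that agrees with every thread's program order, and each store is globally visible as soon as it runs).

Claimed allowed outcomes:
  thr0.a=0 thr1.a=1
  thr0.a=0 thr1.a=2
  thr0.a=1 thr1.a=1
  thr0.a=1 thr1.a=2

outcome vector order: (thr0.a,thr1.a)
SC: 3 outcomes — {<0 2>, <1 1>, <1 2>}
claimed∖SC = {<0 1>}

spurious: thr0.a=0 thr1.a=1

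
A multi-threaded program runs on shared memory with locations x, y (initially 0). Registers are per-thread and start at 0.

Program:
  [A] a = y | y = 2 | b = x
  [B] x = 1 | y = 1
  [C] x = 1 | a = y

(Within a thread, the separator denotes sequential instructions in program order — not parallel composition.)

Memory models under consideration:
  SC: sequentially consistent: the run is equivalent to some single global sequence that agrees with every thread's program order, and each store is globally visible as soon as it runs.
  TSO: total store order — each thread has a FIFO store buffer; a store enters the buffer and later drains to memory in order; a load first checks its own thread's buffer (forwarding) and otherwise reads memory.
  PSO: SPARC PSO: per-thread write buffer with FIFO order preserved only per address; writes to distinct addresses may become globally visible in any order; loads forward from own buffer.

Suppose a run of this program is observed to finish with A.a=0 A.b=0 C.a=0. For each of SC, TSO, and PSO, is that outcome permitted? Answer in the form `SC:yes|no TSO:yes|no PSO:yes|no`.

SC:no TSO:yes PSO:yes

outcome vector order: (A.a,A.b,C.a)
SC (8): 001 002 010 011 012 110 111 112
TSO (9): 000 001 002 010 011 012 110 111 112
PSO (12): 000 001 002 010 011 012 100 101 102 110 111 112
target 000 ∈ {TSO,PSO}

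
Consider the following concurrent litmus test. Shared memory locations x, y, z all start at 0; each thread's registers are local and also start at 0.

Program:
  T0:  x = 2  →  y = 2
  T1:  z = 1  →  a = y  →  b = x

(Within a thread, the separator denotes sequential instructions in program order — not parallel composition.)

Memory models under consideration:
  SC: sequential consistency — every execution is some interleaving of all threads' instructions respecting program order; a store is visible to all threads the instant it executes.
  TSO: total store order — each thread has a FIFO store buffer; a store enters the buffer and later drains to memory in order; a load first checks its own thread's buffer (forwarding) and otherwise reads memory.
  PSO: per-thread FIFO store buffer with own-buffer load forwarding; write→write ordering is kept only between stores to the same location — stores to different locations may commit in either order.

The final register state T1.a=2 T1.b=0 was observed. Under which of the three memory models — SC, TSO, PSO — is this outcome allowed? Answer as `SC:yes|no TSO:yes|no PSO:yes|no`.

SC:no TSO:no PSO:yes

outcome vector order: (T1.a,T1.b)
SC: 3 outcomes — {0/0 0/2 2/2}
TSO: 3 outcomes — {0/0 0/2 2/2}
PSO: 4 outcomes — {0/0 0/2 2/0 2/2}
target 2/0 ∈ {PSO}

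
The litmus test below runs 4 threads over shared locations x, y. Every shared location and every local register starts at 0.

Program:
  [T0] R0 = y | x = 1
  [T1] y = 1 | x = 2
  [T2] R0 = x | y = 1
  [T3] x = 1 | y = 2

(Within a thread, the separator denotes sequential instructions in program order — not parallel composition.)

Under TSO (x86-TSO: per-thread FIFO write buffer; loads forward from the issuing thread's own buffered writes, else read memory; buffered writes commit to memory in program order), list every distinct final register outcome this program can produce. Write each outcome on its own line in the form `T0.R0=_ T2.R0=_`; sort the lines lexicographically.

outcome vector order: (T0.R0,T2.R0)
|TSO outcomes| = 9

T0.R0=0 T2.R0=0
T0.R0=0 T2.R0=1
T0.R0=0 T2.R0=2
T0.R0=1 T2.R0=0
T0.R0=1 T2.R0=1
T0.R0=1 T2.R0=2
T0.R0=2 T2.R0=0
T0.R0=2 T2.R0=1
T0.R0=2 T2.R0=2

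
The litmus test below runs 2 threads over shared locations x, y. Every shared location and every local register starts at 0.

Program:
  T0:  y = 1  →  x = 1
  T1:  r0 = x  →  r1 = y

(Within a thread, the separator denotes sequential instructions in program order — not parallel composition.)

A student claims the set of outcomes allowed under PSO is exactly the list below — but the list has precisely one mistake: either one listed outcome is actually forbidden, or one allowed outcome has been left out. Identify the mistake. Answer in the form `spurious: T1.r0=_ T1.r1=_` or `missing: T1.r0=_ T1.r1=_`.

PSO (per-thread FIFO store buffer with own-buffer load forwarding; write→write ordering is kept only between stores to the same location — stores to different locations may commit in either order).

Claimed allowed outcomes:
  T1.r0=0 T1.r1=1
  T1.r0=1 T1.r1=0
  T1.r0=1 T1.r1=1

outcome vector order: (T1.r0,T1.r1)
[PSO] allowed = {<0 0>; <0 1>; <1 0>; <1 1>}
PSO∖claimed = {<0 0>}

missing: T1.r0=0 T1.r1=0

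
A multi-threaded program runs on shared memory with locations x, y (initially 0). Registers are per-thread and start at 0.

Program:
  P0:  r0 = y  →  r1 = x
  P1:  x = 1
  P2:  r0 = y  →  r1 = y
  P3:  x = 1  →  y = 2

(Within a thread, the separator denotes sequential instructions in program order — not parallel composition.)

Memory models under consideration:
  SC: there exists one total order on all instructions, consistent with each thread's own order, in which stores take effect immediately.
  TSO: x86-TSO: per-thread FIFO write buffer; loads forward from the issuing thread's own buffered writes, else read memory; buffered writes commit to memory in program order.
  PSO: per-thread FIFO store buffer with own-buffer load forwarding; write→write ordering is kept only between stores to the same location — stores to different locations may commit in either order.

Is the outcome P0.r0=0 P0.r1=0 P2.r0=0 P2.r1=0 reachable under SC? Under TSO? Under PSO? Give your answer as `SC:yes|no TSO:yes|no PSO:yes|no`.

SC:yes TSO:yes PSO:yes

outcome vector order: (P0.r0,P0.r1,P2.r0,P2.r1)
SC (9): 0000; 0002; 0022; 0100; 0102; 0122; 2100; 2102; 2122
TSO (9): 0000; 0002; 0022; 0100; 0102; 0122; 2100; 2102; 2122
PSO (12): 0000; 0002; 0022; 0100; 0102; 0122; 2000; 2002; 2022; 2100; 2102; 2122
target 0000 ∈ {SC,TSO,PSO}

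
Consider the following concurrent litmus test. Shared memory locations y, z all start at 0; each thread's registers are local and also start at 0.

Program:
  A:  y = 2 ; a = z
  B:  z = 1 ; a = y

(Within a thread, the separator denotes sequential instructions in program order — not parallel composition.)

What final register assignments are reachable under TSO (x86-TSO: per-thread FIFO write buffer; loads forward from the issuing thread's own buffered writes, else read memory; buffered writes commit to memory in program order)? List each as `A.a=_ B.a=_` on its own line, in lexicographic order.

A.a=0 B.a=0
A.a=0 B.a=2
A.a=1 B.a=0
A.a=1 B.a=2

outcome vector order: (A.a,B.a)
|TSO outcomes| = 4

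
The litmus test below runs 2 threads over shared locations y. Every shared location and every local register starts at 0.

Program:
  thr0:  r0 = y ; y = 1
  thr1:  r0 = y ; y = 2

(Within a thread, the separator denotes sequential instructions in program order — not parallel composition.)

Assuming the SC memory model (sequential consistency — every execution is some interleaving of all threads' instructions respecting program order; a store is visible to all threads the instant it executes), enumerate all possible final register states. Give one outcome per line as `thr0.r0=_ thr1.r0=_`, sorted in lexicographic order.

thr0.r0=0 thr1.r0=0
thr0.r0=0 thr1.r0=1
thr0.r0=2 thr1.r0=0

outcome vector order: (thr0.r0,thr1.r0)
|SC outcomes| = 3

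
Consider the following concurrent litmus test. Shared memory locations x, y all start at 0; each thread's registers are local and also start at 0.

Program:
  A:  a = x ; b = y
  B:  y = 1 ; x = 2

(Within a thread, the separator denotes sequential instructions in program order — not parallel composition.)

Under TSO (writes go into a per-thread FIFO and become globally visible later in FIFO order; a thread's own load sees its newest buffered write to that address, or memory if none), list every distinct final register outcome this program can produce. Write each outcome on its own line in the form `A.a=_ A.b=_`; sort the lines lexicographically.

A.a=0 A.b=0
A.a=0 A.b=1
A.a=2 A.b=1

outcome vector order: (A.a,A.b)
|TSO outcomes| = 3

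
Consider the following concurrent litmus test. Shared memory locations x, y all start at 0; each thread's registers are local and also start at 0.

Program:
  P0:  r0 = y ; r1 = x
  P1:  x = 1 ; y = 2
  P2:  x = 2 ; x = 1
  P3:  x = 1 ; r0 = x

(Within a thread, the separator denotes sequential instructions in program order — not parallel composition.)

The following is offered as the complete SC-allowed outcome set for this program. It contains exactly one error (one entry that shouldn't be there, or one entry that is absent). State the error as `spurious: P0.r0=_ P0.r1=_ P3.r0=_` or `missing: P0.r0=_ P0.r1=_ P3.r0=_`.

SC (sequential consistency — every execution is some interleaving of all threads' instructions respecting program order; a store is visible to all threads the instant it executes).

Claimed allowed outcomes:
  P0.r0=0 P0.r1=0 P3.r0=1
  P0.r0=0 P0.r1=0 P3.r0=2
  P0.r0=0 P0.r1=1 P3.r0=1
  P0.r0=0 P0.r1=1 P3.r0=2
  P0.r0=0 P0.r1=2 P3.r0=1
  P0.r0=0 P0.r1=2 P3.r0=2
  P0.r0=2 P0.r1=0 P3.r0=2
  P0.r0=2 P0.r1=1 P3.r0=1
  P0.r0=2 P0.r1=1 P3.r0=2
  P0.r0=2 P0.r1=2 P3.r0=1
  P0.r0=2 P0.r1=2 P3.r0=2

spurious: P0.r0=2 P0.r1=0 P3.r0=2

outcome vector order: (P0.r0,P0.r1,P3.r0)
SC (10): <0 0 1>, <0 0 2>, <0 1 1>, <0 1 2>, <0 2 1>, <0 2 2>, <2 1 1>, <2 1 2>, <2 2 1>, <2 2 2>
claimed∖SC = {<2 0 2>}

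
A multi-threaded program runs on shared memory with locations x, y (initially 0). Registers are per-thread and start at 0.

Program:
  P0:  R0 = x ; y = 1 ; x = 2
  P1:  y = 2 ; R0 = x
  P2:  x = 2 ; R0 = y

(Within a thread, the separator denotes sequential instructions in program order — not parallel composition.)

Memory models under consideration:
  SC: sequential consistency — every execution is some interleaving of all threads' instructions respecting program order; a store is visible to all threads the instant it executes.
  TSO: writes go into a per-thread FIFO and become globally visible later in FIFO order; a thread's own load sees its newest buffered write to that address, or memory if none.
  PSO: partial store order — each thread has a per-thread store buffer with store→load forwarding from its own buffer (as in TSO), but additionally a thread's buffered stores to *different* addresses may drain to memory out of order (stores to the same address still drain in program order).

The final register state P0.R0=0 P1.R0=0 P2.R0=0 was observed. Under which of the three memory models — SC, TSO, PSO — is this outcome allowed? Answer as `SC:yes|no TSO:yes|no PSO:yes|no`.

SC:no TSO:yes PSO:yes

outcome vector order: (P0.R0,P1.R0,P2.R0)
SC (10): (0,0,1), (0,0,2), (0,2,0), (0,2,1), (0,2,2), (2,0,1), (2,0,2), (2,2,0), (2,2,1), (2,2,2)
TSO (12): (0,0,0), (0,0,1), (0,0,2), (0,2,0), (0,2,1), (0,2,2), (2,0,0), (2,0,1), (2,0,2), (2,2,0), (2,2,1), (2,2,2)
PSO (12): (0,0,0), (0,0,1), (0,0,2), (0,2,0), (0,2,1), (0,2,2), (2,0,0), (2,0,1), (2,0,2), (2,2,0), (2,2,1), (2,2,2)
target (0,0,0) ∈ {TSO,PSO}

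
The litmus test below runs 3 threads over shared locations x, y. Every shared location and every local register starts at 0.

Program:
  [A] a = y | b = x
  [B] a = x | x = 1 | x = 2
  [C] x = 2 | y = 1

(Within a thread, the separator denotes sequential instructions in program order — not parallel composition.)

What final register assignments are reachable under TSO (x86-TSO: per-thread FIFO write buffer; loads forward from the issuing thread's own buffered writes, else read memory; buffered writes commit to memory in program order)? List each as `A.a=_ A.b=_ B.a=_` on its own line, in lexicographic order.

outcome vector order: (A.a,A.b,B.a)
|TSO outcomes| = 10

A.a=0 A.b=0 B.a=0
A.a=0 A.b=0 B.a=2
A.a=0 A.b=1 B.a=0
A.a=0 A.b=1 B.a=2
A.a=0 A.b=2 B.a=0
A.a=0 A.b=2 B.a=2
A.a=1 A.b=1 B.a=0
A.a=1 A.b=1 B.a=2
A.a=1 A.b=2 B.a=0
A.a=1 A.b=2 B.a=2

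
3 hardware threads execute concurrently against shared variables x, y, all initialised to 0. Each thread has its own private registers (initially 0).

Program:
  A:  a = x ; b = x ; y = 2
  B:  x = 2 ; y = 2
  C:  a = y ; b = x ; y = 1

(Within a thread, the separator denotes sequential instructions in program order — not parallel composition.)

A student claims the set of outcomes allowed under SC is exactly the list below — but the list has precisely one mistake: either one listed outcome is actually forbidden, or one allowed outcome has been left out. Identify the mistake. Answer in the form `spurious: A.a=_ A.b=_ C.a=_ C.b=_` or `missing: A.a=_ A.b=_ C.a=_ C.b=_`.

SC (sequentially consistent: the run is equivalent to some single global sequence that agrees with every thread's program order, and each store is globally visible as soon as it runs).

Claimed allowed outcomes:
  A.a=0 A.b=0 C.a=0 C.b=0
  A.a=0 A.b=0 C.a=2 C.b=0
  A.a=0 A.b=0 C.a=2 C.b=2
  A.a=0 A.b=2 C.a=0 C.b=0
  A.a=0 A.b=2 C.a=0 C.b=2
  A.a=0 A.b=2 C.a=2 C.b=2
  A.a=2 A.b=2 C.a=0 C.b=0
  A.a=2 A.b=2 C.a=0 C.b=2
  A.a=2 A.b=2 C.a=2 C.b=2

outcome vector order: (A.a,A.b,C.a,C.b)
SC (10): 0/0/0/0 0/0/0/2 0/0/2/0 0/0/2/2 0/2/0/0 0/2/0/2 0/2/2/2 2/2/0/0 2/2/0/2 2/2/2/2
SC∖claimed = {0/0/0/2}

missing: A.a=0 A.b=0 C.a=0 C.b=2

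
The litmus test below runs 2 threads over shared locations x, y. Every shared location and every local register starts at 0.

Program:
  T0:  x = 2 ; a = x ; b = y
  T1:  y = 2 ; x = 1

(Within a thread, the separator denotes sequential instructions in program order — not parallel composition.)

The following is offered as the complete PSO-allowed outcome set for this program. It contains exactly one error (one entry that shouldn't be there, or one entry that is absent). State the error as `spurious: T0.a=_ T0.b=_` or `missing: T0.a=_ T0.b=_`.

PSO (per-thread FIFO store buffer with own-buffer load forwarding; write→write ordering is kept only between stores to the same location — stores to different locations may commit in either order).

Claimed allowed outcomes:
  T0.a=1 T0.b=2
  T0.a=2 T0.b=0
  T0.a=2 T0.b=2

missing: T0.a=1 T0.b=0

outcome vector order: (T0.a,T0.b)
PSO (4): (1,0) (1,2) (2,0) (2,2)
PSO∖claimed = {(1,0)}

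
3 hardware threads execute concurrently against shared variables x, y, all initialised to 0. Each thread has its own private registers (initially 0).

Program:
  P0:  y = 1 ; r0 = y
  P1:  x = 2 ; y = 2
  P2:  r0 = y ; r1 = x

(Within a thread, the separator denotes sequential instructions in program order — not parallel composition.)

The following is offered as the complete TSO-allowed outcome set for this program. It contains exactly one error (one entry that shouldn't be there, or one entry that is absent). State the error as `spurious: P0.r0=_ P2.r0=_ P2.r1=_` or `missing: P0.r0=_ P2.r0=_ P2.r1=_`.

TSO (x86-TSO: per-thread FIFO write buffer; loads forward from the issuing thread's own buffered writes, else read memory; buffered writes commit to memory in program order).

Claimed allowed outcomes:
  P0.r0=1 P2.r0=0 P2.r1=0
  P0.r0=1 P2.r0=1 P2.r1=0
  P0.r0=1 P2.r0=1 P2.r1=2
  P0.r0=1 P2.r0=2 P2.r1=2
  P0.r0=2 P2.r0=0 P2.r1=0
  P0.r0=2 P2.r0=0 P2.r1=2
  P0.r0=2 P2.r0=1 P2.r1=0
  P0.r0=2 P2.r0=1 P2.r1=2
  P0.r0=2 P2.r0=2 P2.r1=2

missing: P0.r0=1 P2.r0=0 P2.r1=2

outcome vector order: (P0.r0,P2.r0,P2.r1)
TSO (10): 1/0/0, 1/0/2, 1/1/0, 1/1/2, 1/2/2, 2/0/0, 2/0/2, 2/1/0, 2/1/2, 2/2/2
TSO∖claimed = {1/0/2}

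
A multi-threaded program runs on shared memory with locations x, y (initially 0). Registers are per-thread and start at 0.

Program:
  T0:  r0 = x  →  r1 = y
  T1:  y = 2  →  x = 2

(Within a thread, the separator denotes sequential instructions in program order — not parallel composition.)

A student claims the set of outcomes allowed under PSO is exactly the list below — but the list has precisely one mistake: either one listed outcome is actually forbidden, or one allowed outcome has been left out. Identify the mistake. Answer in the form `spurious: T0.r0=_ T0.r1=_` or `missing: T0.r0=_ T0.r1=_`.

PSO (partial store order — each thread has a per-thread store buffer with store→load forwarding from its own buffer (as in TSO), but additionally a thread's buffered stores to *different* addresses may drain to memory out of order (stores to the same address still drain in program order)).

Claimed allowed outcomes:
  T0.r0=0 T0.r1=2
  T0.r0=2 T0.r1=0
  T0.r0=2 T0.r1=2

missing: T0.r0=0 T0.r1=0

outcome vector order: (T0.r0,T0.r1)
[PSO] allowed = {<0 0>; <0 2>; <2 0>; <2 2>}
PSO∖claimed = {<0 0>}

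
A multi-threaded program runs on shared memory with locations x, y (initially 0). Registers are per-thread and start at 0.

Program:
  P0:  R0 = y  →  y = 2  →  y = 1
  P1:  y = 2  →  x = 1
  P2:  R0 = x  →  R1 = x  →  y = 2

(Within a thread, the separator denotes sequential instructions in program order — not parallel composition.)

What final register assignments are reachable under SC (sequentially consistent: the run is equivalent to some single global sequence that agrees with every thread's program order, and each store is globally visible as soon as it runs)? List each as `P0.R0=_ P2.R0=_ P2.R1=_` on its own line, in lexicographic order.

outcome vector order: (P0.R0,P2.R0,P2.R1)
|SC outcomes| = 6

P0.R0=0 P2.R0=0 P2.R1=0
P0.R0=0 P2.R0=0 P2.R1=1
P0.R0=0 P2.R0=1 P2.R1=1
P0.R0=2 P2.R0=0 P2.R1=0
P0.R0=2 P2.R0=0 P2.R1=1
P0.R0=2 P2.R0=1 P2.R1=1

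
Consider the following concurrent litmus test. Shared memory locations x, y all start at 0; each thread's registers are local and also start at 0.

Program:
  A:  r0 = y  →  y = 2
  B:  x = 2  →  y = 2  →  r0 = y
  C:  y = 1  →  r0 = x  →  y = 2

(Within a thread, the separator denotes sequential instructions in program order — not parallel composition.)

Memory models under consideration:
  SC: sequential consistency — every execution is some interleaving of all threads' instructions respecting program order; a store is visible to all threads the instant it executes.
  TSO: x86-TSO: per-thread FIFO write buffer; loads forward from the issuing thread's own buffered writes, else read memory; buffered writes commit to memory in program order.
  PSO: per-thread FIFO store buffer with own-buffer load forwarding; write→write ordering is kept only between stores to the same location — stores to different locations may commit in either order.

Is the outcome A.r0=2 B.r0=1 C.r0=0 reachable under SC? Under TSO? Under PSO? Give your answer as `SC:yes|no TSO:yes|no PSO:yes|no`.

outcome vector order: (A.r0,B.r0,C.r0)
[SC] allowed = {012; 020; 022; 112; 120; 122; 212; 220; 222}
[TSO] allowed = {010; 012; 020; 022; 110; 112; 120; 122; 210; 212; 220; 222}
[PSO] allowed = {010; 012; 020; 022; 110; 112; 120; 122; 210; 212; 220; 222}
target 210 ∈ {TSO,PSO}

SC:no TSO:yes PSO:yes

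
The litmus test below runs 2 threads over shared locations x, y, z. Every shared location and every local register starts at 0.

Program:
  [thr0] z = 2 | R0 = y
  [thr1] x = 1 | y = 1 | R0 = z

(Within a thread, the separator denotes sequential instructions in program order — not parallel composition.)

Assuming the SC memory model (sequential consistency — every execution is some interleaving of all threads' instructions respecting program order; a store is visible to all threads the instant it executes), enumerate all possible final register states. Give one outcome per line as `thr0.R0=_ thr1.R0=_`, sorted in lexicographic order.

outcome vector order: (thr0.R0,thr1.R0)
|SC outcomes| = 3

thr0.R0=0 thr1.R0=2
thr0.R0=1 thr1.R0=0
thr0.R0=1 thr1.R0=2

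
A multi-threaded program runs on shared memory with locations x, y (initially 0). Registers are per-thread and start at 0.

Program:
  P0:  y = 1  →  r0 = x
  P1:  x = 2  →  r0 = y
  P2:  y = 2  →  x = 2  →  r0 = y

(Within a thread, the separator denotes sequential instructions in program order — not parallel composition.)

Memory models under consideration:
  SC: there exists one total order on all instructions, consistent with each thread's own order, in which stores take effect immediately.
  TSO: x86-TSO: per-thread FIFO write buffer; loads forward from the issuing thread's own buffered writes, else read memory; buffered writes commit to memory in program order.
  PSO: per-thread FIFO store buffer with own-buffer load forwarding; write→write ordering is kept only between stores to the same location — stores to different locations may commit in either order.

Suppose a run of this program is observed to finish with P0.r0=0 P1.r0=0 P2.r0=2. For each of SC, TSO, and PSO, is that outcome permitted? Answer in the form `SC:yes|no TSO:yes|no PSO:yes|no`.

outcome vector order: (P0.r0,P1.r0,P2.r0)
SC: 9 outcomes — {(0,1,1) (0,1,2) (0,2,2) (2,0,1) (2,0,2) (2,1,1) (2,1,2) (2,2,1) (2,2,2)}
TSO: 12 outcomes — {(0,0,1) (0,0,2) (0,1,1) (0,1,2) (0,2,1) (0,2,2) (2,0,1) (2,0,2) (2,1,1) (2,1,2) (2,2,1) (2,2,2)}
PSO: 12 outcomes — {(0,0,1) (0,0,2) (0,1,1) (0,1,2) (0,2,1) (0,2,2) (2,0,1) (2,0,2) (2,1,1) (2,1,2) (2,2,1) (2,2,2)}
target (0,0,2) ∈ {TSO,PSO}

SC:no TSO:yes PSO:yes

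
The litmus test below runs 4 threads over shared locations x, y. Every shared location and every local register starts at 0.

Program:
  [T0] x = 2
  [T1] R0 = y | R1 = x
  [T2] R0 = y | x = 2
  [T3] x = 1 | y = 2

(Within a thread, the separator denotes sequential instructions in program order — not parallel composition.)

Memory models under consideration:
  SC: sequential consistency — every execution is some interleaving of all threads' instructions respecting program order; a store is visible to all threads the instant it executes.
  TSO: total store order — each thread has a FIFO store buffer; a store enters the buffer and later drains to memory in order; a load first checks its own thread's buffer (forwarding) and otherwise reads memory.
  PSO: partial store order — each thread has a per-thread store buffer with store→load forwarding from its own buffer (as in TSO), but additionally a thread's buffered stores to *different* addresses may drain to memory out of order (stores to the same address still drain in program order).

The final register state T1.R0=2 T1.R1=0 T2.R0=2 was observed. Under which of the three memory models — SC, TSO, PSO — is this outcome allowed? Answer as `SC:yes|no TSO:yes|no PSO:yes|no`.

SC:no TSO:no PSO:yes

outcome vector order: (T1.R0,T1.R1,T2.R0)
under SC → 000, 002, 010, 012, 020, 022, 210, 212, 220, 222
under TSO → 000, 002, 010, 012, 020, 022, 210, 212, 220, 222
under PSO → 000, 002, 010, 012, 020, 022, 200, 202, 210, 212, 220, 222
target 202 ∈ {PSO}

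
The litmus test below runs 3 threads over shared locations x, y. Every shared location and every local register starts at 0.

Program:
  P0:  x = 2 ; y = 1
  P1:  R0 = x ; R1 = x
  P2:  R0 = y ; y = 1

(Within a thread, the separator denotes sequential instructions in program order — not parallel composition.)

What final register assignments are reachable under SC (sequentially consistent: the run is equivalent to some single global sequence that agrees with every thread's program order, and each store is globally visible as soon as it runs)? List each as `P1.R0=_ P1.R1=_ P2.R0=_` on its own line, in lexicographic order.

outcome vector order: (P1.R0,P1.R1,P2.R0)
|SC outcomes| = 6

P1.R0=0 P1.R1=0 P2.R0=0
P1.R0=0 P1.R1=0 P2.R0=1
P1.R0=0 P1.R1=2 P2.R0=0
P1.R0=0 P1.R1=2 P2.R0=1
P1.R0=2 P1.R1=2 P2.R0=0
P1.R0=2 P1.R1=2 P2.R0=1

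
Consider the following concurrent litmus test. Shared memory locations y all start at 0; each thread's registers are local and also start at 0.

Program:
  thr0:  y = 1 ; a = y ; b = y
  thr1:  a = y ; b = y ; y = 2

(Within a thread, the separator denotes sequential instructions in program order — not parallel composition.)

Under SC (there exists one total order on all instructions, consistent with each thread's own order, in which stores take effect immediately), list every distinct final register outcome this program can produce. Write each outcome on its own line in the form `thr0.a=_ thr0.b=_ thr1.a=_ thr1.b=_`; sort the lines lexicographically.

outcome vector order: (thr0.a,thr0.b,thr1.a,thr1.b)
|SC outcomes| = 9

thr0.a=1 thr0.b=1 thr1.a=0 thr1.b=0
thr0.a=1 thr0.b=1 thr1.a=0 thr1.b=1
thr0.a=1 thr0.b=1 thr1.a=1 thr1.b=1
thr0.a=1 thr0.b=2 thr1.a=0 thr1.b=0
thr0.a=1 thr0.b=2 thr1.a=0 thr1.b=1
thr0.a=1 thr0.b=2 thr1.a=1 thr1.b=1
thr0.a=2 thr0.b=2 thr1.a=0 thr1.b=0
thr0.a=2 thr0.b=2 thr1.a=0 thr1.b=1
thr0.a=2 thr0.b=2 thr1.a=1 thr1.b=1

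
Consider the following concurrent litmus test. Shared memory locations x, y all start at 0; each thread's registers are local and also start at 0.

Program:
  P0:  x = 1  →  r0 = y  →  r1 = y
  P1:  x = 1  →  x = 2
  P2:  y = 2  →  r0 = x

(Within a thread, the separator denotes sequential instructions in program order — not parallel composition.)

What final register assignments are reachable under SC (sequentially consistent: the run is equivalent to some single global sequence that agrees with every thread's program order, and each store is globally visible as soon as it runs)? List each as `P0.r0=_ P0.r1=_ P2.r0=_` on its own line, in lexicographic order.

outcome vector order: (P0.r0,P0.r1,P2.r0)
|SC outcomes| = 7

P0.r0=0 P0.r1=0 P2.r0=1
P0.r0=0 P0.r1=0 P2.r0=2
P0.r0=0 P0.r1=2 P2.r0=1
P0.r0=0 P0.r1=2 P2.r0=2
P0.r0=2 P0.r1=2 P2.r0=0
P0.r0=2 P0.r1=2 P2.r0=1
P0.r0=2 P0.r1=2 P2.r0=2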